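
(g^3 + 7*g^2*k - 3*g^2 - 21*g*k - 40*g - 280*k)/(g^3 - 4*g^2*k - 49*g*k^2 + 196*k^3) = (g^2 - 3*g - 40)/(g^2 - 11*g*k + 28*k^2)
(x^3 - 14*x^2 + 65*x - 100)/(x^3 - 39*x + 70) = (x^2 - 9*x + 20)/(x^2 + 5*x - 14)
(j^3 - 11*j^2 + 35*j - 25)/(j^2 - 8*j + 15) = (j^2 - 6*j + 5)/(j - 3)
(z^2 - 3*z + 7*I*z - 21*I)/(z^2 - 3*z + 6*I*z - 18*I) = (z + 7*I)/(z + 6*I)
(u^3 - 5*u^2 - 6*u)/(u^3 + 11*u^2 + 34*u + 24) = u*(u - 6)/(u^2 + 10*u + 24)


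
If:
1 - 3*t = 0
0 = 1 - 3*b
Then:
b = 1/3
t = 1/3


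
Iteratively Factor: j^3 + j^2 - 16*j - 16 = (j - 4)*(j^2 + 5*j + 4) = (j - 4)*(j + 4)*(j + 1)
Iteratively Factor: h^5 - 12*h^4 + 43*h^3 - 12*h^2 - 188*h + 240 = (h + 2)*(h^4 - 14*h^3 + 71*h^2 - 154*h + 120) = (h - 3)*(h + 2)*(h^3 - 11*h^2 + 38*h - 40) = (h - 4)*(h - 3)*(h + 2)*(h^2 - 7*h + 10) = (h - 5)*(h - 4)*(h - 3)*(h + 2)*(h - 2)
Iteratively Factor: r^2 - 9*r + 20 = (r - 4)*(r - 5)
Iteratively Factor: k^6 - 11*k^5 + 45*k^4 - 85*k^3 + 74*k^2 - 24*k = (k - 1)*(k^5 - 10*k^4 + 35*k^3 - 50*k^2 + 24*k) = (k - 3)*(k - 1)*(k^4 - 7*k^3 + 14*k^2 - 8*k) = (k - 3)*(k - 2)*(k - 1)*(k^3 - 5*k^2 + 4*k) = (k - 3)*(k - 2)*(k - 1)^2*(k^2 - 4*k) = k*(k - 3)*(k - 2)*(k - 1)^2*(k - 4)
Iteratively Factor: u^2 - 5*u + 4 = (u - 4)*(u - 1)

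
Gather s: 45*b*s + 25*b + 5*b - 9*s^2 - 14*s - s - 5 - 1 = 30*b - 9*s^2 + s*(45*b - 15) - 6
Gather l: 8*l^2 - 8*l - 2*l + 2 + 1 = 8*l^2 - 10*l + 3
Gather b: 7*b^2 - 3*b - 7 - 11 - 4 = 7*b^2 - 3*b - 22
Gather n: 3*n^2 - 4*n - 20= 3*n^2 - 4*n - 20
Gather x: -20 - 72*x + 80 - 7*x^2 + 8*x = -7*x^2 - 64*x + 60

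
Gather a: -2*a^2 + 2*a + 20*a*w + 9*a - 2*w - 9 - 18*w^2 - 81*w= -2*a^2 + a*(20*w + 11) - 18*w^2 - 83*w - 9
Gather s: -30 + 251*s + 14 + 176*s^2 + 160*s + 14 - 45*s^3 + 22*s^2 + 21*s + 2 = -45*s^3 + 198*s^2 + 432*s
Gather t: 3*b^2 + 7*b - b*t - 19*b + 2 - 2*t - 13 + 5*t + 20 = 3*b^2 - 12*b + t*(3 - b) + 9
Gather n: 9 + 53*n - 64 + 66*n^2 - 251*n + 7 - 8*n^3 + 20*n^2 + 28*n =-8*n^3 + 86*n^2 - 170*n - 48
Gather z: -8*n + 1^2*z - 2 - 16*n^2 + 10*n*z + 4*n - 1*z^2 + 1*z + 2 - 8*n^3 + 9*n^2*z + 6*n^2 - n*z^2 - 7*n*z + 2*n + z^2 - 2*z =-8*n^3 - 10*n^2 - n*z^2 - 2*n + z*(9*n^2 + 3*n)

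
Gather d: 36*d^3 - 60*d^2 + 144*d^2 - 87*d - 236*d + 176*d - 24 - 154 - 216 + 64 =36*d^3 + 84*d^2 - 147*d - 330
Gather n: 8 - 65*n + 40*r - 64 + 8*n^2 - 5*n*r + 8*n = 8*n^2 + n*(-5*r - 57) + 40*r - 56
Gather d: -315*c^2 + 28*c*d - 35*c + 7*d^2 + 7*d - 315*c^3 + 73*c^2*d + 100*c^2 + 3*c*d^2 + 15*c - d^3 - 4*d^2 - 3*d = -315*c^3 - 215*c^2 - 20*c - d^3 + d^2*(3*c + 3) + d*(73*c^2 + 28*c + 4)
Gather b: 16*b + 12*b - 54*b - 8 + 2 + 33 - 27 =-26*b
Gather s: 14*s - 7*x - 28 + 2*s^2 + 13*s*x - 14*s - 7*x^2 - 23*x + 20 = 2*s^2 + 13*s*x - 7*x^2 - 30*x - 8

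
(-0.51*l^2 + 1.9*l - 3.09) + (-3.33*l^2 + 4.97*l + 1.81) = -3.84*l^2 + 6.87*l - 1.28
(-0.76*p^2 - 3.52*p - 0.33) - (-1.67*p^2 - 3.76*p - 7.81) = 0.91*p^2 + 0.24*p + 7.48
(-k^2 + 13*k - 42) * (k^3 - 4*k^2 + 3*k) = -k^5 + 17*k^4 - 97*k^3 + 207*k^2 - 126*k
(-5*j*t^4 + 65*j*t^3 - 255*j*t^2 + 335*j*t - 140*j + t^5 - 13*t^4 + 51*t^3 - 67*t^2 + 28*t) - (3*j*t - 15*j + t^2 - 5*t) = -5*j*t^4 + 65*j*t^3 - 255*j*t^2 + 332*j*t - 125*j + t^5 - 13*t^4 + 51*t^3 - 68*t^2 + 33*t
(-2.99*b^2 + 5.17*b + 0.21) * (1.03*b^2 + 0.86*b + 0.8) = -3.0797*b^4 + 2.7537*b^3 + 2.2705*b^2 + 4.3166*b + 0.168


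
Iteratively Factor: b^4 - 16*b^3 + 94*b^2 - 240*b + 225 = (b - 3)*(b^3 - 13*b^2 + 55*b - 75) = (b - 5)*(b - 3)*(b^2 - 8*b + 15) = (b - 5)*(b - 3)^2*(b - 5)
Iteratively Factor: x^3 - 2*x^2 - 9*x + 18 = (x - 3)*(x^2 + x - 6) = (x - 3)*(x + 3)*(x - 2)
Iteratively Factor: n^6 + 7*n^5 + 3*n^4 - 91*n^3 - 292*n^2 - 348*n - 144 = (n + 3)*(n^5 + 4*n^4 - 9*n^3 - 64*n^2 - 100*n - 48) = (n + 2)*(n + 3)*(n^4 + 2*n^3 - 13*n^2 - 38*n - 24) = (n + 1)*(n + 2)*(n + 3)*(n^3 + n^2 - 14*n - 24) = (n + 1)*(n + 2)*(n + 3)^2*(n^2 - 2*n - 8) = (n - 4)*(n + 1)*(n + 2)*(n + 3)^2*(n + 2)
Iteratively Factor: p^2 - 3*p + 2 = (p - 2)*(p - 1)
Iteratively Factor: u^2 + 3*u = (u)*(u + 3)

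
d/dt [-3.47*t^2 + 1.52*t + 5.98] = 1.52 - 6.94*t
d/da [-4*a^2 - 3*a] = -8*a - 3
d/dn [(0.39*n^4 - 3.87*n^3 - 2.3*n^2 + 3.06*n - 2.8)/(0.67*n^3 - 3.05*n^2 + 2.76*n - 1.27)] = (0.2613*n^6 - 2.379*n^5 + 16.5737*n^4 - 27.444*n^3 + 23.3577*n^2 - 11.238*n + 3.8418)/(0.4489*n^6 - 4.087*n^5 + 13.0009*n^4 - 18.5378*n^3 + 15.3646*n^2 - 7.0104*n + 1.6129)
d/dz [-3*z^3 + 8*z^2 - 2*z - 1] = -9*z^2 + 16*z - 2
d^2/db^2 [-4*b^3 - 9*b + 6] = -24*b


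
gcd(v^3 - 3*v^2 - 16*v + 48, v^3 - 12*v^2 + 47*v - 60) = v^2 - 7*v + 12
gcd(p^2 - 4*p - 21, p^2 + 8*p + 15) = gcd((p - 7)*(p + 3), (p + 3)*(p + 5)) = p + 3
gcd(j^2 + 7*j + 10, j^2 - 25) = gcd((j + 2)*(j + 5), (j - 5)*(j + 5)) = j + 5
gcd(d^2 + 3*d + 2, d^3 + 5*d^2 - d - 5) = d + 1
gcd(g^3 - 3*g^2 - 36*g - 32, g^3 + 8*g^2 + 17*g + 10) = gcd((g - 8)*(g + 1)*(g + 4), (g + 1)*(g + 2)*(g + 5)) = g + 1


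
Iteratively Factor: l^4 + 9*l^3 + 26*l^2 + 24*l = (l + 4)*(l^3 + 5*l^2 + 6*l) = (l + 2)*(l + 4)*(l^2 + 3*l) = (l + 2)*(l + 3)*(l + 4)*(l)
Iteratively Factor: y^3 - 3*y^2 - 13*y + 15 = (y - 5)*(y^2 + 2*y - 3) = (y - 5)*(y - 1)*(y + 3)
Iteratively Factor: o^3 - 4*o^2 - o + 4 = (o - 4)*(o^2 - 1) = (o - 4)*(o - 1)*(o + 1)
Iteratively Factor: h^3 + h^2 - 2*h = (h + 2)*(h^2 - h) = h*(h + 2)*(h - 1)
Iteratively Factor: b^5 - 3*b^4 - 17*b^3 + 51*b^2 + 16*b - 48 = (b - 3)*(b^4 - 17*b^2 + 16) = (b - 4)*(b - 3)*(b^3 + 4*b^2 - b - 4) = (b - 4)*(b - 3)*(b + 1)*(b^2 + 3*b - 4) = (b - 4)*(b - 3)*(b - 1)*(b + 1)*(b + 4)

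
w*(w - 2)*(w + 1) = w^3 - w^2 - 2*w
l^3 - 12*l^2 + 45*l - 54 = (l - 6)*(l - 3)^2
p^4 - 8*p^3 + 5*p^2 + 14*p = p*(p - 7)*(p - 2)*(p + 1)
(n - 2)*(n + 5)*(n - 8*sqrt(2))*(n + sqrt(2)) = n^4 - 7*sqrt(2)*n^3 + 3*n^3 - 21*sqrt(2)*n^2 - 26*n^2 - 48*n + 70*sqrt(2)*n + 160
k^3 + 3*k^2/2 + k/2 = k*(k + 1/2)*(k + 1)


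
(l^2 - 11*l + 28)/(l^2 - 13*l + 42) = (l - 4)/(l - 6)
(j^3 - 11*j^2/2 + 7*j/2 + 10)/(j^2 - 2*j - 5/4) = 2*(j^2 - 3*j - 4)/(2*j + 1)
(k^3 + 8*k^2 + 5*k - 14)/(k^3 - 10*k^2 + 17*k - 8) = (k^2 + 9*k + 14)/(k^2 - 9*k + 8)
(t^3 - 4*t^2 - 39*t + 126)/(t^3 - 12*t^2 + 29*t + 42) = (t^2 + 3*t - 18)/(t^2 - 5*t - 6)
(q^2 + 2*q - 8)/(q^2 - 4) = (q + 4)/(q + 2)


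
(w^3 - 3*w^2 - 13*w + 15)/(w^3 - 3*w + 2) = (w^2 - 2*w - 15)/(w^2 + w - 2)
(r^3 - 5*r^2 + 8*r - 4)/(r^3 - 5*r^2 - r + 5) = (r^2 - 4*r + 4)/(r^2 - 4*r - 5)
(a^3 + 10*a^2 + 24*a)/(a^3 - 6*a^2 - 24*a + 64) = a*(a + 6)/(a^2 - 10*a + 16)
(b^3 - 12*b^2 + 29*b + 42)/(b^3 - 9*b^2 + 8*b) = (b^3 - 12*b^2 + 29*b + 42)/(b*(b^2 - 9*b + 8))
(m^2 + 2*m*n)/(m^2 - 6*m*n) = (m + 2*n)/(m - 6*n)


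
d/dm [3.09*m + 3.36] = 3.09000000000000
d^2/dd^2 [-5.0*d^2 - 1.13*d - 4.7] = -10.0000000000000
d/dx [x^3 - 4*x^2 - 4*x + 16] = 3*x^2 - 8*x - 4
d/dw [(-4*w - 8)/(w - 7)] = 36/(w - 7)^2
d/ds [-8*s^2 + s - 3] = 1 - 16*s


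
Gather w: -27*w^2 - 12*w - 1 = -27*w^2 - 12*w - 1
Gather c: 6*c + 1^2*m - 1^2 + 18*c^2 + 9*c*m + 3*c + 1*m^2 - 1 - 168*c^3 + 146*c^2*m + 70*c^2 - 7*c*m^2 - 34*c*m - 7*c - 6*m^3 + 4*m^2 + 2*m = -168*c^3 + c^2*(146*m + 88) + c*(-7*m^2 - 25*m + 2) - 6*m^3 + 5*m^2 + 3*m - 2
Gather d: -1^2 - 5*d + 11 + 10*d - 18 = 5*d - 8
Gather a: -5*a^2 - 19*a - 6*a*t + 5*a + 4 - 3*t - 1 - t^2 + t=-5*a^2 + a*(-6*t - 14) - t^2 - 2*t + 3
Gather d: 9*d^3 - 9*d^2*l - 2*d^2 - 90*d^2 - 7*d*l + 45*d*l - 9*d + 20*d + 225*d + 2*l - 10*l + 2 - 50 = 9*d^3 + d^2*(-9*l - 92) + d*(38*l + 236) - 8*l - 48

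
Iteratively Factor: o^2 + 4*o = (o)*(o + 4)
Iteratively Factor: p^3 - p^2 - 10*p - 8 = (p - 4)*(p^2 + 3*p + 2) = (p - 4)*(p + 2)*(p + 1)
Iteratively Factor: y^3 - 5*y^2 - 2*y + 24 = (y - 4)*(y^2 - y - 6) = (y - 4)*(y - 3)*(y + 2)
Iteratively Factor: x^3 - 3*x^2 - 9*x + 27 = (x + 3)*(x^2 - 6*x + 9) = (x - 3)*(x + 3)*(x - 3)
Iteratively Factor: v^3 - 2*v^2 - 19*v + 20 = (v + 4)*(v^2 - 6*v + 5) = (v - 5)*(v + 4)*(v - 1)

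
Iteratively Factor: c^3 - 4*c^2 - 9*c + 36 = (c - 3)*(c^2 - c - 12) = (c - 4)*(c - 3)*(c + 3)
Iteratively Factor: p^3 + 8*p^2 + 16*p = (p + 4)*(p^2 + 4*p) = p*(p + 4)*(p + 4)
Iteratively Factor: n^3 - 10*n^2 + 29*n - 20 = (n - 4)*(n^2 - 6*n + 5) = (n - 4)*(n - 1)*(n - 5)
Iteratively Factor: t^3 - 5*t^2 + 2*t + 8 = (t - 2)*(t^2 - 3*t - 4) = (t - 2)*(t + 1)*(t - 4)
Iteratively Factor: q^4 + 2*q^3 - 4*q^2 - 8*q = (q - 2)*(q^3 + 4*q^2 + 4*q) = (q - 2)*(q + 2)*(q^2 + 2*q) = q*(q - 2)*(q + 2)*(q + 2)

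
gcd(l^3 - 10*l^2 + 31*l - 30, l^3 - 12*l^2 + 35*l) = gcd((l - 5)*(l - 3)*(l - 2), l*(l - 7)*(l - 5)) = l - 5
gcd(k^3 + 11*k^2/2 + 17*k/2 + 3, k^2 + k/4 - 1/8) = k + 1/2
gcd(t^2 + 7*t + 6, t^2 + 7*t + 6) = t^2 + 7*t + 6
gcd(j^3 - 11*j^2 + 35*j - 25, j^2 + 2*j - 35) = j - 5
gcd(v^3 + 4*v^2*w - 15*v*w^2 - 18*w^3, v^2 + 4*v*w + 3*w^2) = v + w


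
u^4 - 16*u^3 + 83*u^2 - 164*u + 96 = (u - 8)*(u - 4)*(u - 3)*(u - 1)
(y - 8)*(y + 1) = y^2 - 7*y - 8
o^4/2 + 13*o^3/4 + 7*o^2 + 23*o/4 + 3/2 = (o/2 + 1)*(o + 1/2)*(o + 1)*(o + 3)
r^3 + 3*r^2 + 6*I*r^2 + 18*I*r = r*(r + 3)*(r + 6*I)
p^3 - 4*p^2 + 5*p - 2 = (p - 2)*(p - 1)^2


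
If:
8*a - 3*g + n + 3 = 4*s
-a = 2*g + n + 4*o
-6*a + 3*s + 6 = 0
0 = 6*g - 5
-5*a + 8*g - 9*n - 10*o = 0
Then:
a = 793/30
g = 5/6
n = -17/2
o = -49/10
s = 763/15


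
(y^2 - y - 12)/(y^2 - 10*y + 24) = (y + 3)/(y - 6)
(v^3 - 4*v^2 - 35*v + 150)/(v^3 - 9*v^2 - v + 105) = (v^2 + v - 30)/(v^2 - 4*v - 21)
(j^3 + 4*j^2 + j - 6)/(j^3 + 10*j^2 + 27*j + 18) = (j^2 + j - 2)/(j^2 + 7*j + 6)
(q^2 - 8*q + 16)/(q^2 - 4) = (q^2 - 8*q + 16)/(q^2 - 4)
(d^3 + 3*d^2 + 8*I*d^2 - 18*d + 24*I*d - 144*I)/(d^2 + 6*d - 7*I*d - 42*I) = (d^2 + d*(-3 + 8*I) - 24*I)/(d - 7*I)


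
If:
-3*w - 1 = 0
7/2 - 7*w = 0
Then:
No Solution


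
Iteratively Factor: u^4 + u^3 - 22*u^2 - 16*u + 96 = (u - 4)*(u^3 + 5*u^2 - 2*u - 24) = (u - 4)*(u + 4)*(u^2 + u - 6) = (u - 4)*(u + 3)*(u + 4)*(u - 2)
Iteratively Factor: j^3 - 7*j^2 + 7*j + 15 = (j - 3)*(j^2 - 4*j - 5) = (j - 3)*(j + 1)*(j - 5)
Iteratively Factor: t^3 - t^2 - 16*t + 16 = (t - 1)*(t^2 - 16) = (t - 4)*(t - 1)*(t + 4)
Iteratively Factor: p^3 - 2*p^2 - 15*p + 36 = (p - 3)*(p^2 + p - 12) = (p - 3)^2*(p + 4)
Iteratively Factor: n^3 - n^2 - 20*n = (n + 4)*(n^2 - 5*n) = (n - 5)*(n + 4)*(n)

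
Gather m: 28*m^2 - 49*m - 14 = 28*m^2 - 49*m - 14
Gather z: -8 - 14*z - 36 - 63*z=-77*z - 44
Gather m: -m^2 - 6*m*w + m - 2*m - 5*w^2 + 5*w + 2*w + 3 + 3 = -m^2 + m*(-6*w - 1) - 5*w^2 + 7*w + 6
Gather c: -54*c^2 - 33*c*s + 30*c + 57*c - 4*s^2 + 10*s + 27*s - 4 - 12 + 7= -54*c^2 + c*(87 - 33*s) - 4*s^2 + 37*s - 9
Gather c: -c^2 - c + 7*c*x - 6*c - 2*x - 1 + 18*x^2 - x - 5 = -c^2 + c*(7*x - 7) + 18*x^2 - 3*x - 6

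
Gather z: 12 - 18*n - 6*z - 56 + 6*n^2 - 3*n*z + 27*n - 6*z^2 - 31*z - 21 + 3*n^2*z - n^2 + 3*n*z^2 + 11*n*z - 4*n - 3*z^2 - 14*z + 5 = 5*n^2 + 5*n + z^2*(3*n - 9) + z*(3*n^2 + 8*n - 51) - 60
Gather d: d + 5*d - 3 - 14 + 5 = 6*d - 12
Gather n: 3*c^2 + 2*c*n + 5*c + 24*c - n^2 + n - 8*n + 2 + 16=3*c^2 + 29*c - n^2 + n*(2*c - 7) + 18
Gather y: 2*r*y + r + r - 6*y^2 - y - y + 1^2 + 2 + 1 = 2*r - 6*y^2 + y*(2*r - 2) + 4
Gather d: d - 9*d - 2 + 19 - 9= 8 - 8*d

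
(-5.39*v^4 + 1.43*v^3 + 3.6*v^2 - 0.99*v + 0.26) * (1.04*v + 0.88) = -5.6056*v^5 - 3.256*v^4 + 5.0024*v^3 + 2.1384*v^2 - 0.6008*v + 0.2288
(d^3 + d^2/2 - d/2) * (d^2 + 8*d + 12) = d^5 + 17*d^4/2 + 31*d^3/2 + 2*d^2 - 6*d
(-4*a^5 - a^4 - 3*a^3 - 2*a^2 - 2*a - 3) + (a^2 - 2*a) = -4*a^5 - a^4 - 3*a^3 - a^2 - 4*a - 3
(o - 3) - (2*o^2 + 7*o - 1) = -2*o^2 - 6*o - 2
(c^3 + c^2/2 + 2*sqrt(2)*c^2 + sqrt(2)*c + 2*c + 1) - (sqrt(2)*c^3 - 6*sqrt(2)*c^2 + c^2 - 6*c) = -sqrt(2)*c^3 + c^3 - c^2/2 + 8*sqrt(2)*c^2 + sqrt(2)*c + 8*c + 1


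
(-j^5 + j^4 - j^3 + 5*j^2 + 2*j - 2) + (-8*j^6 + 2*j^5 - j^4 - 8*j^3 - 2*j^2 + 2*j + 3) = -8*j^6 + j^5 - 9*j^3 + 3*j^2 + 4*j + 1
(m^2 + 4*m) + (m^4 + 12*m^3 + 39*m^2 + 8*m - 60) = m^4 + 12*m^3 + 40*m^2 + 12*m - 60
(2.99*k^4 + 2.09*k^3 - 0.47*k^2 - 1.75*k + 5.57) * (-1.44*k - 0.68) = -4.3056*k^5 - 5.0428*k^4 - 0.7444*k^3 + 2.8396*k^2 - 6.8308*k - 3.7876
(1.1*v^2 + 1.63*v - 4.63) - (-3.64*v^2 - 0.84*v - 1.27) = 4.74*v^2 + 2.47*v - 3.36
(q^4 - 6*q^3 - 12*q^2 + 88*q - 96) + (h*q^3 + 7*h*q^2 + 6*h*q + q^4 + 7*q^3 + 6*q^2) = h*q^3 + 7*h*q^2 + 6*h*q + 2*q^4 + q^3 - 6*q^2 + 88*q - 96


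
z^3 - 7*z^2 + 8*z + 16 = (z - 4)^2*(z + 1)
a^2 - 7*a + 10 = (a - 5)*(a - 2)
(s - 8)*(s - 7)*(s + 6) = s^3 - 9*s^2 - 34*s + 336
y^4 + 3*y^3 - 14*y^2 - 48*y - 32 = (y - 4)*(y + 1)*(y + 2)*(y + 4)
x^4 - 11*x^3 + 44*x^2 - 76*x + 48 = (x - 4)*(x - 3)*(x - 2)^2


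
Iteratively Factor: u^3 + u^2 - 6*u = (u)*(u^2 + u - 6) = u*(u - 2)*(u + 3)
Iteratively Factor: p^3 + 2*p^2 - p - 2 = (p + 2)*(p^2 - 1) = (p - 1)*(p + 2)*(p + 1)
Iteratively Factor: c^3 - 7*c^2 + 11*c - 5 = (c - 1)*(c^2 - 6*c + 5) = (c - 5)*(c - 1)*(c - 1)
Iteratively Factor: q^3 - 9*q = (q)*(q^2 - 9) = q*(q - 3)*(q + 3)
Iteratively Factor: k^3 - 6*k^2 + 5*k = (k)*(k^2 - 6*k + 5) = k*(k - 1)*(k - 5)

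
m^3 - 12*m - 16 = (m - 4)*(m + 2)^2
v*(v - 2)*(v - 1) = v^3 - 3*v^2 + 2*v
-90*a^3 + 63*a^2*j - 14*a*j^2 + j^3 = (-6*a + j)*(-5*a + j)*(-3*a + j)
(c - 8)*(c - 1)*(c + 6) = c^3 - 3*c^2 - 46*c + 48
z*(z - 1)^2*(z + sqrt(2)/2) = z^4 - 2*z^3 + sqrt(2)*z^3/2 - sqrt(2)*z^2 + z^2 + sqrt(2)*z/2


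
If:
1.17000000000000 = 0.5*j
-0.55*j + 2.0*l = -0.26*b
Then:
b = 4.95 - 7.69230769230769*l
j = 2.34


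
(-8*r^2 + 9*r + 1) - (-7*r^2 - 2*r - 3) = -r^2 + 11*r + 4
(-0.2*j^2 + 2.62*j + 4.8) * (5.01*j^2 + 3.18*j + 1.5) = -1.002*j^4 + 12.4902*j^3 + 32.0796*j^2 + 19.194*j + 7.2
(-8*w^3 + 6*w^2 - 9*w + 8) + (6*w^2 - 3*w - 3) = -8*w^3 + 12*w^2 - 12*w + 5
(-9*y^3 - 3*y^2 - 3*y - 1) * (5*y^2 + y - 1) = -45*y^5 - 24*y^4 - 9*y^3 - 5*y^2 + 2*y + 1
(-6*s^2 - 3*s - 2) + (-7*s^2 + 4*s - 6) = -13*s^2 + s - 8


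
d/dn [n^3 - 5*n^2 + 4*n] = 3*n^2 - 10*n + 4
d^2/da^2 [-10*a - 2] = 0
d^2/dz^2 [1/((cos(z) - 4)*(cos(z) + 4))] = 2*(-2*sin(z)^4 + 33*sin(z)^2 - 15)/((cos(z) - 4)^3*(cos(z) + 4)^3)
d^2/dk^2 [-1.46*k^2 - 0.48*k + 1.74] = -2.92000000000000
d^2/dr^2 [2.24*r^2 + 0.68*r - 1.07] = 4.48000000000000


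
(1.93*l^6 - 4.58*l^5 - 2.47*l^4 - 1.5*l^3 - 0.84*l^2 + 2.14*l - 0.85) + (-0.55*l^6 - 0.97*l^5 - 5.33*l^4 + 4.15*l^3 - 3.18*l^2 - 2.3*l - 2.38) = 1.38*l^6 - 5.55*l^5 - 7.8*l^4 + 2.65*l^3 - 4.02*l^2 - 0.16*l - 3.23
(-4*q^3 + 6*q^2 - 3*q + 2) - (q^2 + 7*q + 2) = -4*q^3 + 5*q^2 - 10*q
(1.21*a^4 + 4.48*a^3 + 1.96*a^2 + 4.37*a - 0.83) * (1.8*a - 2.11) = 2.178*a^5 + 5.5109*a^4 - 5.9248*a^3 + 3.7304*a^2 - 10.7147*a + 1.7513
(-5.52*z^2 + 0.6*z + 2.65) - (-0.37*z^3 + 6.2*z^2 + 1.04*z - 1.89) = 0.37*z^3 - 11.72*z^2 - 0.44*z + 4.54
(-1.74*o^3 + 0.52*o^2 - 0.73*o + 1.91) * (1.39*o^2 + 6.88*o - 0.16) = -2.4186*o^5 - 11.2484*o^4 + 2.8413*o^3 - 2.4507*o^2 + 13.2576*o - 0.3056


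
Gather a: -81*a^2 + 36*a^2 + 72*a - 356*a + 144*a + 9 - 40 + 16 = -45*a^2 - 140*a - 15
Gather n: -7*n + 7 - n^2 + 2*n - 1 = -n^2 - 5*n + 6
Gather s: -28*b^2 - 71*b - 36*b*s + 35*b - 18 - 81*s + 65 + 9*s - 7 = -28*b^2 - 36*b + s*(-36*b - 72) + 40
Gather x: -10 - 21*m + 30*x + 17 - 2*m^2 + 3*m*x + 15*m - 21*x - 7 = -2*m^2 - 6*m + x*(3*m + 9)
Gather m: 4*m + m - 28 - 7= 5*m - 35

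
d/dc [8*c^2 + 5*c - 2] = 16*c + 5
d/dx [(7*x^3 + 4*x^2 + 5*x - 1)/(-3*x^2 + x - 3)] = (-21*x^4 + 14*x^3 - 44*x^2 - 30*x - 14)/(9*x^4 - 6*x^3 + 19*x^2 - 6*x + 9)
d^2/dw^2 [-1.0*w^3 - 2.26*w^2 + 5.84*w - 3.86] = -6.0*w - 4.52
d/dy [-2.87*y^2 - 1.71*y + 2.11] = -5.74*y - 1.71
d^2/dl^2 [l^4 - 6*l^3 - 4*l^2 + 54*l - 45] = 12*l^2 - 36*l - 8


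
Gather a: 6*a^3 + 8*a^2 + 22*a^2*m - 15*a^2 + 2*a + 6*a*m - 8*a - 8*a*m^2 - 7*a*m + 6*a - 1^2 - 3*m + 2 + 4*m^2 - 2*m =6*a^3 + a^2*(22*m - 7) + a*(-8*m^2 - m) + 4*m^2 - 5*m + 1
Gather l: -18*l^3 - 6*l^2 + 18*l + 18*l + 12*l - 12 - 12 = -18*l^3 - 6*l^2 + 48*l - 24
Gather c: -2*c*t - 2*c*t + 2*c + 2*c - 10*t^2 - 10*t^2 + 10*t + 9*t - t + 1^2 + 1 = c*(4 - 4*t) - 20*t^2 + 18*t + 2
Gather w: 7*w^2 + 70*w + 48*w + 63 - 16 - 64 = 7*w^2 + 118*w - 17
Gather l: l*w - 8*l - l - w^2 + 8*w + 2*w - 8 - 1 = l*(w - 9) - w^2 + 10*w - 9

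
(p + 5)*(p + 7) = p^2 + 12*p + 35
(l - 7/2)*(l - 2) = l^2 - 11*l/2 + 7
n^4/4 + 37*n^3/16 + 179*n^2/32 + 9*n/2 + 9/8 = (n/2 + 1/4)*(n/2 + 1)*(n + 3/4)*(n + 6)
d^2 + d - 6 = (d - 2)*(d + 3)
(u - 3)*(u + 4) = u^2 + u - 12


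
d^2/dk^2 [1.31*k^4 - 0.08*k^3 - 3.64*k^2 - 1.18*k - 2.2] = 15.72*k^2 - 0.48*k - 7.28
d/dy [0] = 0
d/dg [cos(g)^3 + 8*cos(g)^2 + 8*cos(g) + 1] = (3*sin(g)^2 - 16*cos(g) - 11)*sin(g)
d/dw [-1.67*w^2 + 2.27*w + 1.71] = 2.27 - 3.34*w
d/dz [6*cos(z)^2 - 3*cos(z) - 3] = 3*(1 - 4*cos(z))*sin(z)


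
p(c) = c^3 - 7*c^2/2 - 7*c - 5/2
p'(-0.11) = -6.19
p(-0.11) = -1.77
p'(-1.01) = 3.13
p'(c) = 3*c^2 - 7*c - 7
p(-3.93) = -89.75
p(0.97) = -11.67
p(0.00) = -2.50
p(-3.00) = -40.00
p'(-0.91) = 1.85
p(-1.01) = -0.03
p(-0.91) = 0.22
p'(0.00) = -7.00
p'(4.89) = 30.51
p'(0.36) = -9.13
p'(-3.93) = 66.84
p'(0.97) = -10.97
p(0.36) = -5.43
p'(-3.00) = 41.00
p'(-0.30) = -4.63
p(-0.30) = -0.74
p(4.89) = -3.49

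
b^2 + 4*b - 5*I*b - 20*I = (b + 4)*(b - 5*I)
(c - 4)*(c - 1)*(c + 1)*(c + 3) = c^4 - c^3 - 13*c^2 + c + 12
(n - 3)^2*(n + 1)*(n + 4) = n^4 - n^3 - 17*n^2 + 21*n + 36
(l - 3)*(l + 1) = l^2 - 2*l - 3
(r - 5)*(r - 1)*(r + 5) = r^3 - r^2 - 25*r + 25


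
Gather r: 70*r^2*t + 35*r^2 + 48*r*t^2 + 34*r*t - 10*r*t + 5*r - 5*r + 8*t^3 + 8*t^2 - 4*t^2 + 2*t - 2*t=r^2*(70*t + 35) + r*(48*t^2 + 24*t) + 8*t^3 + 4*t^2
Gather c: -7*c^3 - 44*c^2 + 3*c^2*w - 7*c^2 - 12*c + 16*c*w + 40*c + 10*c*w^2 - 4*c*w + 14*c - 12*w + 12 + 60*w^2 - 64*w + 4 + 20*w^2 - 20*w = -7*c^3 + c^2*(3*w - 51) + c*(10*w^2 + 12*w + 42) + 80*w^2 - 96*w + 16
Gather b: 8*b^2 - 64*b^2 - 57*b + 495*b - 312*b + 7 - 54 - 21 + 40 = -56*b^2 + 126*b - 28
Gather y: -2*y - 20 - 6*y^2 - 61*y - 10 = -6*y^2 - 63*y - 30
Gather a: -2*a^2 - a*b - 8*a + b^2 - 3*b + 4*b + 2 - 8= -2*a^2 + a*(-b - 8) + b^2 + b - 6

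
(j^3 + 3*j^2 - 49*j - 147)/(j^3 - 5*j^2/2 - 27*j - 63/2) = 2*(j + 7)/(2*j + 3)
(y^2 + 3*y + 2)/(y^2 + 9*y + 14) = (y + 1)/(y + 7)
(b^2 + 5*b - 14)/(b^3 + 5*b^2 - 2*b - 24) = (b + 7)/(b^2 + 7*b + 12)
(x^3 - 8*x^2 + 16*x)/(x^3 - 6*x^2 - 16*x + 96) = x*(x - 4)/(x^2 - 2*x - 24)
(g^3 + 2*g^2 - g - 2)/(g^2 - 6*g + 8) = (g^3 + 2*g^2 - g - 2)/(g^2 - 6*g + 8)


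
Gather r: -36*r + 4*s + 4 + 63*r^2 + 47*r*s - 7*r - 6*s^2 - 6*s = 63*r^2 + r*(47*s - 43) - 6*s^2 - 2*s + 4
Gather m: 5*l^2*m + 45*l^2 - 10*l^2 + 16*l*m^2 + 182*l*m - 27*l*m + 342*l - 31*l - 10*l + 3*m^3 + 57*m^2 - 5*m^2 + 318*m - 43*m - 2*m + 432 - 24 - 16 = 35*l^2 + 301*l + 3*m^3 + m^2*(16*l + 52) + m*(5*l^2 + 155*l + 273) + 392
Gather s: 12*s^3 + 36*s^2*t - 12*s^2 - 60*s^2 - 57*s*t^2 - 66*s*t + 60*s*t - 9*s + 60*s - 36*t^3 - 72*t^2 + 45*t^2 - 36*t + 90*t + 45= 12*s^3 + s^2*(36*t - 72) + s*(-57*t^2 - 6*t + 51) - 36*t^3 - 27*t^2 + 54*t + 45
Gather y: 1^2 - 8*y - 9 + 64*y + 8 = 56*y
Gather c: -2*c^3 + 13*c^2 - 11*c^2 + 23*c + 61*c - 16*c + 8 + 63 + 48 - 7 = -2*c^3 + 2*c^2 + 68*c + 112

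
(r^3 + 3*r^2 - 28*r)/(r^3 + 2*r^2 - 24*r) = (r + 7)/(r + 6)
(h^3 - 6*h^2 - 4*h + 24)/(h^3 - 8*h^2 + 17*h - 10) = (h^2 - 4*h - 12)/(h^2 - 6*h + 5)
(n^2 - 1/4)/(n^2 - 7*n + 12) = (n^2 - 1/4)/(n^2 - 7*n + 12)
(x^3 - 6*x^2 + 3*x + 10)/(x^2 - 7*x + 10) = x + 1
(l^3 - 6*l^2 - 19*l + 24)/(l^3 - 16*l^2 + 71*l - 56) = (l + 3)/(l - 7)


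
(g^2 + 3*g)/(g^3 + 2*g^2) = (g + 3)/(g*(g + 2))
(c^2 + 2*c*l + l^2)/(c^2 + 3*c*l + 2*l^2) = (c + l)/(c + 2*l)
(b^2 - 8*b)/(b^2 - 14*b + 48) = b/(b - 6)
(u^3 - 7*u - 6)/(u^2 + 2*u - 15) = (u^2 + 3*u + 2)/(u + 5)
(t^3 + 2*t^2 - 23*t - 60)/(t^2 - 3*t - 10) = (t^2 + 7*t + 12)/(t + 2)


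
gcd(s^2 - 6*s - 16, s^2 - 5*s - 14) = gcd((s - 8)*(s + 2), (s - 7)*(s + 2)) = s + 2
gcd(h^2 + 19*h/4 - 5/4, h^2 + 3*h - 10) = h + 5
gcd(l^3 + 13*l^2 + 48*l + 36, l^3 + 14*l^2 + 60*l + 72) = l^2 + 12*l + 36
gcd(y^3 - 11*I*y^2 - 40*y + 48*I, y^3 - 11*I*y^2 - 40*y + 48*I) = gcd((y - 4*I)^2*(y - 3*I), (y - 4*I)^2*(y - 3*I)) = y^3 - 11*I*y^2 - 40*y + 48*I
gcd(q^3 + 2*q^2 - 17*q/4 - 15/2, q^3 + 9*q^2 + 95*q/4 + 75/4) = q^2 + 4*q + 15/4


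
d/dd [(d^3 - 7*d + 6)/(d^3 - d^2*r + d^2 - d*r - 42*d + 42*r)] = ((3*d^2 - 7)*(d^3 - d^2*r + d^2 - d*r - 42*d + 42*r) + (d^3 - 7*d + 6)*(-3*d^2 + 2*d*r - 2*d + r + 42))/(d^3 - d^2*r + d^2 - d*r - 42*d + 42*r)^2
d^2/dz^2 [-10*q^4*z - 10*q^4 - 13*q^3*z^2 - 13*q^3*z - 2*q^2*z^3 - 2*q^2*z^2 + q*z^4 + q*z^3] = 2*q*(-13*q^2 - 6*q*z - 2*q + 6*z^2 + 3*z)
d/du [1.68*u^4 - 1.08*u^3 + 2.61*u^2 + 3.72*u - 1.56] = 6.72*u^3 - 3.24*u^2 + 5.22*u + 3.72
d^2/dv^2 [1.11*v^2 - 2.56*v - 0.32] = 2.22000000000000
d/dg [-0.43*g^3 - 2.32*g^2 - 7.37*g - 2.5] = -1.29*g^2 - 4.64*g - 7.37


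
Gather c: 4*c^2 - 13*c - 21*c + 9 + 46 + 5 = 4*c^2 - 34*c + 60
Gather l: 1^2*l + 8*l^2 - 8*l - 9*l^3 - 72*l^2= -9*l^3 - 64*l^2 - 7*l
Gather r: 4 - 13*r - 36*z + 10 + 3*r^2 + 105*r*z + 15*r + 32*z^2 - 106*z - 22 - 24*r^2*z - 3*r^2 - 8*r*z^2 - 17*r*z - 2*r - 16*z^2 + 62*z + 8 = -24*r^2*z + r*(-8*z^2 + 88*z) + 16*z^2 - 80*z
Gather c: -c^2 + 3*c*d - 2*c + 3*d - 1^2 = -c^2 + c*(3*d - 2) + 3*d - 1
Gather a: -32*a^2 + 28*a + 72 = -32*a^2 + 28*a + 72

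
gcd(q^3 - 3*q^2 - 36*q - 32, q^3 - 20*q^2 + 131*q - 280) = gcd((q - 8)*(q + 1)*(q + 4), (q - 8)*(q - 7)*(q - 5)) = q - 8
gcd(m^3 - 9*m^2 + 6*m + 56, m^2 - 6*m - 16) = m + 2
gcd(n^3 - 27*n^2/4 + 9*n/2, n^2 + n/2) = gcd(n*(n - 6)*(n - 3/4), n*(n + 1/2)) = n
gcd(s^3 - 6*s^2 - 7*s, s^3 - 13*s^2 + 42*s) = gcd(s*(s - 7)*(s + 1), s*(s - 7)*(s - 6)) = s^2 - 7*s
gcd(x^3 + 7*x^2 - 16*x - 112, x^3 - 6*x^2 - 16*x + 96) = x^2 - 16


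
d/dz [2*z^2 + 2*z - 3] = 4*z + 2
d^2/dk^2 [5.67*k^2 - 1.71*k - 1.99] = 11.3400000000000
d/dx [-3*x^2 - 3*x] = -6*x - 3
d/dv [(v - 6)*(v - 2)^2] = (v - 2)*(3*v - 14)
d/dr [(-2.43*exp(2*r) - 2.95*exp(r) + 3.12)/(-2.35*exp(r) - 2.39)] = (5.7105*exp(2*r) + 11.6154*exp(r) + 14.3825)*exp(r)/(5.5225*exp(2*r) + 11.233*exp(r) + 5.7121)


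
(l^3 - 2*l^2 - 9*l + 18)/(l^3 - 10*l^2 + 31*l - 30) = (l + 3)/(l - 5)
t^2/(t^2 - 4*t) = t/(t - 4)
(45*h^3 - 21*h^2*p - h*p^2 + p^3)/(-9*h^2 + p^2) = (-15*h^2 + 2*h*p + p^2)/(3*h + p)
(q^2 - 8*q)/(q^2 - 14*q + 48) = q/(q - 6)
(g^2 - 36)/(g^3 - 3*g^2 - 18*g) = (g + 6)/(g*(g + 3))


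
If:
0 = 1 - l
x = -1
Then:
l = 1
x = -1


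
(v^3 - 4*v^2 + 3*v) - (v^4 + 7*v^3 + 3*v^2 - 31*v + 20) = -v^4 - 6*v^3 - 7*v^2 + 34*v - 20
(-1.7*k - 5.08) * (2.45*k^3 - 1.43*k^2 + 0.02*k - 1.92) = -4.165*k^4 - 10.015*k^3 + 7.2304*k^2 + 3.1624*k + 9.7536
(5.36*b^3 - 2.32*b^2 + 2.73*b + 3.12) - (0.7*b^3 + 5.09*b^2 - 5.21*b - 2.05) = 4.66*b^3 - 7.41*b^2 + 7.94*b + 5.17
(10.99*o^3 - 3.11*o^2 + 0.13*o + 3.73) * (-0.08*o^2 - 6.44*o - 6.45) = -0.8792*o^5 - 70.5268*o^4 - 50.8675*o^3 + 18.9239*o^2 - 24.8597*o - 24.0585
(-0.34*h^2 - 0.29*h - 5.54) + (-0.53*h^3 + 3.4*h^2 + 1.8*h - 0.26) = -0.53*h^3 + 3.06*h^2 + 1.51*h - 5.8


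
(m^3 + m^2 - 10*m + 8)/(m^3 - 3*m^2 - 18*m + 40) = (m - 1)/(m - 5)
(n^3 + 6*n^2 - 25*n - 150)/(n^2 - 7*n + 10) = (n^2 + 11*n + 30)/(n - 2)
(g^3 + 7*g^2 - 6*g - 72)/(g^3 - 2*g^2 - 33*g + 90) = (g + 4)/(g - 5)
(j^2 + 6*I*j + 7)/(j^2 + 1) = (j + 7*I)/(j + I)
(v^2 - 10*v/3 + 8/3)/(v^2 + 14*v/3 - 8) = (v - 2)/(v + 6)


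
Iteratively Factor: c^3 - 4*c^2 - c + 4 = (c + 1)*(c^2 - 5*c + 4) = (c - 4)*(c + 1)*(c - 1)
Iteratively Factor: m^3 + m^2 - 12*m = (m + 4)*(m^2 - 3*m) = (m - 3)*(m + 4)*(m)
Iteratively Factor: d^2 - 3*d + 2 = (d - 1)*(d - 2)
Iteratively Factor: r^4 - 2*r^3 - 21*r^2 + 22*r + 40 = (r + 4)*(r^3 - 6*r^2 + 3*r + 10) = (r - 2)*(r + 4)*(r^2 - 4*r - 5) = (r - 2)*(r + 1)*(r + 4)*(r - 5)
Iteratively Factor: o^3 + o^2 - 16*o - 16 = (o - 4)*(o^2 + 5*o + 4) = (o - 4)*(o + 4)*(o + 1)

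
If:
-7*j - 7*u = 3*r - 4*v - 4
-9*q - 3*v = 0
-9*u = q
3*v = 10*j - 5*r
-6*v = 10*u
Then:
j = 4/13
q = 0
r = 8/13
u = 0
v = 0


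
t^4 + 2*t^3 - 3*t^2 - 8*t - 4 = (t - 2)*(t + 1)^2*(t + 2)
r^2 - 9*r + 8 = (r - 8)*(r - 1)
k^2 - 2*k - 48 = (k - 8)*(k + 6)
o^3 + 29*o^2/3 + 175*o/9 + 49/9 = (o + 1/3)*(o + 7/3)*(o + 7)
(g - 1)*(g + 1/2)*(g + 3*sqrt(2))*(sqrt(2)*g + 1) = sqrt(2)*g^4 - sqrt(2)*g^3/2 + 7*g^3 - 7*g^2/2 + 5*sqrt(2)*g^2/2 - 7*g/2 - 3*sqrt(2)*g/2 - 3*sqrt(2)/2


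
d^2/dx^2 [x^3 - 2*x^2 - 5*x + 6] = 6*x - 4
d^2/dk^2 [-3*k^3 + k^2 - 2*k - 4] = 2 - 18*k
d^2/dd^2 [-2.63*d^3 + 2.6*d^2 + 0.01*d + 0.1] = 5.2 - 15.78*d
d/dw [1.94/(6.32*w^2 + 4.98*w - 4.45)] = (-24.5216*w - 9.6612)/(6.32*w^2 + 4.98*w - 4.45)^2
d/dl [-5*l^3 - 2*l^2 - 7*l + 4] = -15*l^2 - 4*l - 7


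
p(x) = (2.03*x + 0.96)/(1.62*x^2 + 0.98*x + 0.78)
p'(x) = (-3.24*x - 0.98)*(2.03*x + 0.96)/(1.62*x^2 + 0.98*x + 0.78)^2 + 2.03/(1.62*x^2 + 0.98*x + 0.78)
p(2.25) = 0.49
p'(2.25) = -0.18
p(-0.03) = 1.20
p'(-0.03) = 1.30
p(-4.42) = -0.29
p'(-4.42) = -0.06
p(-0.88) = -0.71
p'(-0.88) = 0.61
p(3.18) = 0.37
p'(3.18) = -0.10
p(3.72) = 0.32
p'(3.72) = -0.08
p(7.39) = 0.17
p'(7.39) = -0.02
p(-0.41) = 0.20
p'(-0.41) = 3.23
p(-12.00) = -0.11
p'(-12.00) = -0.01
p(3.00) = 0.39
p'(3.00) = -0.11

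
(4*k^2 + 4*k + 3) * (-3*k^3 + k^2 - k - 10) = -12*k^5 - 8*k^4 - 9*k^3 - 41*k^2 - 43*k - 30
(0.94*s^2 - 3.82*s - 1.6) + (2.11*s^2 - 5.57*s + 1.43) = 3.05*s^2 - 9.39*s - 0.17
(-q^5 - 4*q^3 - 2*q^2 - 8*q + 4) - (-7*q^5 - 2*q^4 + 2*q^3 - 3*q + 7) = 6*q^5 + 2*q^4 - 6*q^3 - 2*q^2 - 5*q - 3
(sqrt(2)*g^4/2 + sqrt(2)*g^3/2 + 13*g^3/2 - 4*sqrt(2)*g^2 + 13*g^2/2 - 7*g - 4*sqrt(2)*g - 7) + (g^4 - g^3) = sqrt(2)*g^4/2 + g^4 + sqrt(2)*g^3/2 + 11*g^3/2 - 4*sqrt(2)*g^2 + 13*g^2/2 - 7*g - 4*sqrt(2)*g - 7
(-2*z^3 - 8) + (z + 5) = -2*z^3 + z - 3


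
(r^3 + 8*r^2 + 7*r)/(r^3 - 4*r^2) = (r^2 + 8*r + 7)/(r*(r - 4))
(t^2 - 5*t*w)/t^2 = (t - 5*w)/t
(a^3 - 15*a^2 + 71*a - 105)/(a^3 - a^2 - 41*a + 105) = (a - 7)/(a + 7)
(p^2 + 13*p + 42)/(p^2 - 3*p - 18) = (p^2 + 13*p + 42)/(p^2 - 3*p - 18)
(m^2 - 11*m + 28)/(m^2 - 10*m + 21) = (m - 4)/(m - 3)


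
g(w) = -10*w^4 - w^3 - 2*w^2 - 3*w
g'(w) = -40*w^3 - 3*w^2 - 4*w - 3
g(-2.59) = -438.26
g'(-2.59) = 682.19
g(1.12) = -23.01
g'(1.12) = -67.44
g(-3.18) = -1001.13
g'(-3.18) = 1265.68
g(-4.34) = -3490.70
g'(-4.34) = 3227.71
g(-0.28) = 0.64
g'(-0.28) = -1.24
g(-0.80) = -2.46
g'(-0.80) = 18.76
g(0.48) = -2.54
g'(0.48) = -10.03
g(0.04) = -0.12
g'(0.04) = -3.17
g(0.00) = 0.00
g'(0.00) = -3.00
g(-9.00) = -65016.00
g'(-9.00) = 28950.00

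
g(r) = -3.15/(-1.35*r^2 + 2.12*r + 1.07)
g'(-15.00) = 0.00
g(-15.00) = 0.01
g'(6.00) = -0.04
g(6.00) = 0.09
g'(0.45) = 0.93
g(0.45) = -1.80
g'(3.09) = -0.71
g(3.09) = 0.60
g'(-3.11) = 0.10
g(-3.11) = 0.17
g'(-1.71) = 0.50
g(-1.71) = 0.48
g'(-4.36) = 0.04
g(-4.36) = 0.09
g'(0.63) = 0.38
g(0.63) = -1.68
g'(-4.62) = 0.03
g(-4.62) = 0.08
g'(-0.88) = 4.18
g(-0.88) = 1.71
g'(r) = -3.15*(2.7*r - 2.12)/(-1.35*r^2 + 2.12*r + 1.07)^2 = (6.678 - 8.505*r)/(-1.35*r^2 + 2.12*r + 1.07)^2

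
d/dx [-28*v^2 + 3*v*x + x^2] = 3*v + 2*x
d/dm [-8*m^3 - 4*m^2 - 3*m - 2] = -24*m^2 - 8*m - 3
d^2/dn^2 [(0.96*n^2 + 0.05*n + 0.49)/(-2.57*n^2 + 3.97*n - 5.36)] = (-20.250058*n^3 + 59.926746*n^2 + 34.129086*n - 59.234738)/(16.974593*n^6 - 78.664359*n^5 + 227.723331*n^4 - 390.696037*n^3 + 474.940488*n^2 - 342.169536*n + 153.990656)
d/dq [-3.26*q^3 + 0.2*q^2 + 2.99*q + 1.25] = -9.78*q^2 + 0.4*q + 2.99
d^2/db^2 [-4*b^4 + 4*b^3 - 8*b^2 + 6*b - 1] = -48*b^2 + 24*b - 16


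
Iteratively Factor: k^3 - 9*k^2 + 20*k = (k)*(k^2 - 9*k + 20) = k*(k - 5)*(k - 4)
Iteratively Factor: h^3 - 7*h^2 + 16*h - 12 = (h - 3)*(h^2 - 4*h + 4) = (h - 3)*(h - 2)*(h - 2)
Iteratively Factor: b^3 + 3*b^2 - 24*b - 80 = (b + 4)*(b^2 - b - 20) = (b - 5)*(b + 4)*(b + 4)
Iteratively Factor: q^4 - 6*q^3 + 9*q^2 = (q)*(q^3 - 6*q^2 + 9*q) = q*(q - 3)*(q^2 - 3*q) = q*(q - 3)^2*(q)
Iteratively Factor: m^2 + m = (m)*(m + 1)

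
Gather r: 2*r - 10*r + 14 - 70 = -8*r - 56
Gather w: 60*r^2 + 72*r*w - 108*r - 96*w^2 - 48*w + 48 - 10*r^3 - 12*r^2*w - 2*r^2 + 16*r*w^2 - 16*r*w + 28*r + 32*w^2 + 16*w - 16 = -10*r^3 + 58*r^2 - 80*r + w^2*(16*r - 64) + w*(-12*r^2 + 56*r - 32) + 32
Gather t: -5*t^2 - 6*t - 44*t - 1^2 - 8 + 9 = -5*t^2 - 50*t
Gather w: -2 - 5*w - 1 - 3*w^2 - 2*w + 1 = -3*w^2 - 7*w - 2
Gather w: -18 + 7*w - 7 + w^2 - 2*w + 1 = w^2 + 5*w - 24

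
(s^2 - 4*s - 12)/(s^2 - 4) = (s - 6)/(s - 2)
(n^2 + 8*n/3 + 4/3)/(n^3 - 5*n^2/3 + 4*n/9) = 3*(3*n^2 + 8*n + 4)/(n*(9*n^2 - 15*n + 4))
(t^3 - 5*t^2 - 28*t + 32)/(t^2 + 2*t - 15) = (t^3 - 5*t^2 - 28*t + 32)/(t^2 + 2*t - 15)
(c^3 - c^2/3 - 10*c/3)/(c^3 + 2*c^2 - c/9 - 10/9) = 3*c*(c - 2)/(3*c^2 + c - 2)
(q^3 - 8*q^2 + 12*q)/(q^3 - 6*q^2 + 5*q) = (q^2 - 8*q + 12)/(q^2 - 6*q + 5)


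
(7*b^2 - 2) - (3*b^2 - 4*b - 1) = 4*b^2 + 4*b - 1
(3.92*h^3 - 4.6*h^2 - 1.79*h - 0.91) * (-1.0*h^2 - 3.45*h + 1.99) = -3.92*h^5 - 8.924*h^4 + 25.4608*h^3 - 2.0685*h^2 - 0.4226*h - 1.8109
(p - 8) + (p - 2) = 2*p - 10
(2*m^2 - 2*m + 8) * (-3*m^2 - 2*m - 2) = -6*m^4 + 2*m^3 - 24*m^2 - 12*m - 16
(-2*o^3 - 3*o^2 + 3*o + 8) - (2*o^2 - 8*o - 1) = -2*o^3 - 5*o^2 + 11*o + 9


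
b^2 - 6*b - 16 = (b - 8)*(b + 2)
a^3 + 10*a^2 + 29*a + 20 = (a + 1)*(a + 4)*(a + 5)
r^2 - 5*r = r*(r - 5)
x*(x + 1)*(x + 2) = x^3 + 3*x^2 + 2*x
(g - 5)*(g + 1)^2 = g^3 - 3*g^2 - 9*g - 5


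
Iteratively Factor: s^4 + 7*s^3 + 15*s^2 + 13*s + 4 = (s + 4)*(s^3 + 3*s^2 + 3*s + 1) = (s + 1)*(s + 4)*(s^2 + 2*s + 1) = (s + 1)^2*(s + 4)*(s + 1)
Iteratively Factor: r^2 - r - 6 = (r + 2)*(r - 3)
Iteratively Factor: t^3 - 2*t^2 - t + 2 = (t - 1)*(t^2 - t - 2) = (t - 2)*(t - 1)*(t + 1)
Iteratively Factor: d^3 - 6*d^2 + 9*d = (d - 3)*(d^2 - 3*d) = d*(d - 3)*(d - 3)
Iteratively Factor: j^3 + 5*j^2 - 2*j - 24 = (j + 3)*(j^2 + 2*j - 8) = (j + 3)*(j + 4)*(j - 2)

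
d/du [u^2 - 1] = 2*u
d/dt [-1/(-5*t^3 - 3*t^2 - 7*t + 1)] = (-15*t^2 - 6*t - 7)/(5*t^3 + 3*t^2 + 7*t - 1)^2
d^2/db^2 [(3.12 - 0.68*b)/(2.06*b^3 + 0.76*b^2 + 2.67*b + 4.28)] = (-17.313888*b^5 + 152.492736*b^4 + 84.849488*b^3 + 185.721504*b^2 - 113.792448*b + 39.7284)/(8.741816*b^9 + 9.675408*b^8 + 37.560804*b^7 + 80.007712*b^6 + 88.887786*b^5 + 164.915412*b^4 + 184.351731*b^3 + 133.301028*b^2 + 146.730384*b + 78.402752)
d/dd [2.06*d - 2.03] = 2.06000000000000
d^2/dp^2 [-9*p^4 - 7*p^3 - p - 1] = 6*p*(-18*p - 7)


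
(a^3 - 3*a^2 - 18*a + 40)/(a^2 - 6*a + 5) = (a^2 + 2*a - 8)/(a - 1)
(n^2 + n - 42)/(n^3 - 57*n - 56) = (n - 6)/(n^2 - 7*n - 8)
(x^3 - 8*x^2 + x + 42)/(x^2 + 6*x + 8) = (x^2 - 10*x + 21)/(x + 4)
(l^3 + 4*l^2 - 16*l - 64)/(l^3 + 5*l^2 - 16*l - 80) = (l + 4)/(l + 5)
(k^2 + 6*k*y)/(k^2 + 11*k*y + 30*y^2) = k/(k + 5*y)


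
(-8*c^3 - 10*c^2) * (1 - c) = 8*c^4 + 2*c^3 - 10*c^2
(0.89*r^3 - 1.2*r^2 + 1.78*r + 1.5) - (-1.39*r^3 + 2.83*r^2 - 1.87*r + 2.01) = 2.28*r^3 - 4.03*r^2 + 3.65*r - 0.51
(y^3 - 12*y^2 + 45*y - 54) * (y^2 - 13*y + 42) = y^5 - 25*y^4 + 243*y^3 - 1143*y^2 + 2592*y - 2268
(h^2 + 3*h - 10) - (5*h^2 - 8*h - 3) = -4*h^2 + 11*h - 7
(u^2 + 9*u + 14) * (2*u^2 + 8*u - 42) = 2*u^4 + 26*u^3 + 58*u^2 - 266*u - 588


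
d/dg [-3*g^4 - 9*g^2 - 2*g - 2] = -12*g^3 - 18*g - 2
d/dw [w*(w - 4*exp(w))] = -w*(4*exp(w) - 1) + w - 4*exp(w)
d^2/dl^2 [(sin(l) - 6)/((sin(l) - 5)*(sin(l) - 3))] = (-sin(l)^5 + 16*sin(l)^4 - 52*sin(l)^3 - 132*sin(l)^2 + 693*sin(l) - 348)/((sin(l) - 5)^3*(sin(l) - 3)^3)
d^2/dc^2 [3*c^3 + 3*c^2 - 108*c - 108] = 18*c + 6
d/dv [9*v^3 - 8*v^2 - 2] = v*(27*v - 16)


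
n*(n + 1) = n^2 + n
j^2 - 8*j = j*(j - 8)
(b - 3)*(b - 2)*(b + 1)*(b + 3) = b^4 - b^3 - 11*b^2 + 9*b + 18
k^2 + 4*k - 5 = (k - 1)*(k + 5)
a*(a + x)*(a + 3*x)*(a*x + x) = a^4*x + 4*a^3*x^2 + a^3*x + 3*a^2*x^3 + 4*a^2*x^2 + 3*a*x^3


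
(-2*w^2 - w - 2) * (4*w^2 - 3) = -8*w^4 - 4*w^3 - 2*w^2 + 3*w + 6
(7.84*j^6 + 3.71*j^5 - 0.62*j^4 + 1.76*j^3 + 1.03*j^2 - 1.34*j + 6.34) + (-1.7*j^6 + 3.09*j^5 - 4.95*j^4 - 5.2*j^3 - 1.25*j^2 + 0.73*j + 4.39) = 6.14*j^6 + 6.8*j^5 - 5.57*j^4 - 3.44*j^3 - 0.22*j^2 - 0.61*j + 10.73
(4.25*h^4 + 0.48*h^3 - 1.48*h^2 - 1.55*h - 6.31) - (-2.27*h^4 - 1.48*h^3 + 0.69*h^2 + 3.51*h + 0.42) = 6.52*h^4 + 1.96*h^3 - 2.17*h^2 - 5.06*h - 6.73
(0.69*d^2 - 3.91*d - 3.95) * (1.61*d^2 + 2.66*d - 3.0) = 1.1109*d^4 - 4.4597*d^3 - 18.8301*d^2 + 1.223*d + 11.85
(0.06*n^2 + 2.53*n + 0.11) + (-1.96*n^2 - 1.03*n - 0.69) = -1.9*n^2 + 1.5*n - 0.58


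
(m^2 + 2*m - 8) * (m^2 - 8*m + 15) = m^4 - 6*m^3 - 9*m^2 + 94*m - 120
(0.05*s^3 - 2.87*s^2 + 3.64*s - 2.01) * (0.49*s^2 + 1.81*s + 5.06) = 0.0245*s^5 - 1.3158*s^4 - 3.1581*s^3 - 8.9187*s^2 + 14.7803*s - 10.1706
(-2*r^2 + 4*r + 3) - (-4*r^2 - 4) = 2*r^2 + 4*r + 7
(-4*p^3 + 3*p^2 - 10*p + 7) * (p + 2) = -4*p^4 - 5*p^3 - 4*p^2 - 13*p + 14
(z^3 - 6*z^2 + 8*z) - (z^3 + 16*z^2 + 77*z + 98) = -22*z^2 - 69*z - 98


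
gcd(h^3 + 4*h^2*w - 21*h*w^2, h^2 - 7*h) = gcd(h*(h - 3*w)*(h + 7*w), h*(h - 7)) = h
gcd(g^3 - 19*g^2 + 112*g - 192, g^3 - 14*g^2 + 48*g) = g - 8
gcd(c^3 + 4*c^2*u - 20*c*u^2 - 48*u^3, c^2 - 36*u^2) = c + 6*u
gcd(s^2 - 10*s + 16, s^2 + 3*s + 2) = 1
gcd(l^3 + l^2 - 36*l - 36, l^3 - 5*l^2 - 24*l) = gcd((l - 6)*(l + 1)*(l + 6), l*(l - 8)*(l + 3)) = 1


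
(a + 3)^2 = a^2 + 6*a + 9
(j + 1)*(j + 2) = j^2 + 3*j + 2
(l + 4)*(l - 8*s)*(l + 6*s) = l^3 - 2*l^2*s + 4*l^2 - 48*l*s^2 - 8*l*s - 192*s^2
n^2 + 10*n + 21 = (n + 3)*(n + 7)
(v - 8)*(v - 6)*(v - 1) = v^3 - 15*v^2 + 62*v - 48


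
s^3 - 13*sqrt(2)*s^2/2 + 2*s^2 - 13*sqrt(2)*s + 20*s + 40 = (s + 2)*(s - 4*sqrt(2))*(s - 5*sqrt(2)/2)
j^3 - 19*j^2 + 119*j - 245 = (j - 7)^2*(j - 5)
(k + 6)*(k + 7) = k^2 + 13*k + 42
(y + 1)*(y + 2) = y^2 + 3*y + 2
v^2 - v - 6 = (v - 3)*(v + 2)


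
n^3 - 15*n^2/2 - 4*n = n*(n - 8)*(n + 1/2)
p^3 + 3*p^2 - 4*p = p*(p - 1)*(p + 4)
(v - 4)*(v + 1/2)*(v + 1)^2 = v^4 - 3*v^3/2 - 8*v^2 - 15*v/2 - 2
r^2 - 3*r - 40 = (r - 8)*(r + 5)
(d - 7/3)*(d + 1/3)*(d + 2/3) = d^3 - 4*d^2/3 - 19*d/9 - 14/27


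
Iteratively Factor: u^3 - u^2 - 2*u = (u - 2)*(u^2 + u) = (u - 2)*(u + 1)*(u)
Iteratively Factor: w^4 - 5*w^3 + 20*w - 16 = (w - 1)*(w^3 - 4*w^2 - 4*w + 16) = (w - 1)*(w + 2)*(w^2 - 6*w + 8) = (w - 4)*(w - 1)*(w + 2)*(w - 2)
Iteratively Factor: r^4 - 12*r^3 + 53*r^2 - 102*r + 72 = (r - 2)*(r^3 - 10*r^2 + 33*r - 36) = (r - 3)*(r - 2)*(r^2 - 7*r + 12) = (r - 4)*(r - 3)*(r - 2)*(r - 3)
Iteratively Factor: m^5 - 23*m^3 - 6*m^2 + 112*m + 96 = (m - 4)*(m^4 + 4*m^3 - 7*m^2 - 34*m - 24) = (m - 4)*(m + 2)*(m^3 + 2*m^2 - 11*m - 12) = (m - 4)*(m - 3)*(m + 2)*(m^2 + 5*m + 4) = (m - 4)*(m - 3)*(m + 1)*(m + 2)*(m + 4)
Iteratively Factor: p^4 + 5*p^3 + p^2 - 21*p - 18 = (p + 3)*(p^3 + 2*p^2 - 5*p - 6) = (p + 1)*(p + 3)*(p^2 + p - 6) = (p - 2)*(p + 1)*(p + 3)*(p + 3)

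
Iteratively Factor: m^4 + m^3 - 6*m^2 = (m)*(m^3 + m^2 - 6*m) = m*(m - 2)*(m^2 + 3*m) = m*(m - 2)*(m + 3)*(m)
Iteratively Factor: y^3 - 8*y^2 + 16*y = (y)*(y^2 - 8*y + 16) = y*(y - 4)*(y - 4)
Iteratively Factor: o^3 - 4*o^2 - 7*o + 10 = (o - 5)*(o^2 + o - 2) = (o - 5)*(o - 1)*(o + 2)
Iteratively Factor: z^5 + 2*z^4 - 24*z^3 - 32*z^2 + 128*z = (z)*(z^4 + 2*z^3 - 24*z^2 - 32*z + 128) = z*(z + 4)*(z^3 - 2*z^2 - 16*z + 32) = z*(z - 2)*(z + 4)*(z^2 - 16) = z*(z - 4)*(z - 2)*(z + 4)*(z + 4)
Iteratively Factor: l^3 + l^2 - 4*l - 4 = (l + 2)*(l^2 - l - 2) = (l + 1)*(l + 2)*(l - 2)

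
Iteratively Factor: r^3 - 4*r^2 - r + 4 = (r - 4)*(r^2 - 1) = (r - 4)*(r + 1)*(r - 1)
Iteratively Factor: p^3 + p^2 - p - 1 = (p - 1)*(p^2 + 2*p + 1) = (p - 1)*(p + 1)*(p + 1)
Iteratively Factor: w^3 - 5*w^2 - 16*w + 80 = (w - 4)*(w^2 - w - 20) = (w - 4)*(w + 4)*(w - 5)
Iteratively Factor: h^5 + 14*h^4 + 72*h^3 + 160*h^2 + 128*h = (h + 4)*(h^4 + 10*h^3 + 32*h^2 + 32*h) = (h + 4)^2*(h^3 + 6*h^2 + 8*h) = (h + 2)*(h + 4)^2*(h^2 + 4*h) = (h + 2)*(h + 4)^3*(h)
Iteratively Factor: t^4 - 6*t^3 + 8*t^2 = (t)*(t^3 - 6*t^2 + 8*t) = t*(t - 4)*(t^2 - 2*t) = t*(t - 4)*(t - 2)*(t)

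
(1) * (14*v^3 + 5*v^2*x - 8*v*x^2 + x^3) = 14*v^3 + 5*v^2*x - 8*v*x^2 + x^3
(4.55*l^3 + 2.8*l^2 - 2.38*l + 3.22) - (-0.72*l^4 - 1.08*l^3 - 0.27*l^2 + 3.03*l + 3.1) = 0.72*l^4 + 5.63*l^3 + 3.07*l^2 - 5.41*l + 0.12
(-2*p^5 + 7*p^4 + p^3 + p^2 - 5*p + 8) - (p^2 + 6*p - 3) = -2*p^5 + 7*p^4 + p^3 - 11*p + 11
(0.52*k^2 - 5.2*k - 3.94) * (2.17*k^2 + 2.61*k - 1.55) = 1.1284*k^4 - 9.9268*k^3 - 22.9278*k^2 - 2.2234*k + 6.107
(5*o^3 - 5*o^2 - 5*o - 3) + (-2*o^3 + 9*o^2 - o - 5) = 3*o^3 + 4*o^2 - 6*o - 8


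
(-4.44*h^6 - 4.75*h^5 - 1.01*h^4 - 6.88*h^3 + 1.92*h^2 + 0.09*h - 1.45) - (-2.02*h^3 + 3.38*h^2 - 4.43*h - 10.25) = -4.44*h^6 - 4.75*h^5 - 1.01*h^4 - 4.86*h^3 - 1.46*h^2 + 4.52*h + 8.8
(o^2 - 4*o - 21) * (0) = 0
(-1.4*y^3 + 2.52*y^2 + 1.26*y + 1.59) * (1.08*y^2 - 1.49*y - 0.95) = -1.512*y^5 + 4.8076*y^4 - 1.064*y^3 - 2.5542*y^2 - 3.5661*y - 1.5105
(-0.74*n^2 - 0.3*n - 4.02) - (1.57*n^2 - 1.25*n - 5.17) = -2.31*n^2 + 0.95*n + 1.15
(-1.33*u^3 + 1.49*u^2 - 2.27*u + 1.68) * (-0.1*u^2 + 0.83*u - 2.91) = 0.133*u^5 - 1.2529*u^4 + 5.334*u^3 - 6.388*u^2 + 8.0001*u - 4.8888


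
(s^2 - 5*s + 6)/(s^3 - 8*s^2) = (s^2 - 5*s + 6)/(s^2*(s - 8))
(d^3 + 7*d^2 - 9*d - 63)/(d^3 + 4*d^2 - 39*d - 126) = (d - 3)/(d - 6)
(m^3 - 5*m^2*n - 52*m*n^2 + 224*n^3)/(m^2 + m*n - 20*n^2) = (m^2 - m*n - 56*n^2)/(m + 5*n)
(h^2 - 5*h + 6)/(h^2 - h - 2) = (h - 3)/(h + 1)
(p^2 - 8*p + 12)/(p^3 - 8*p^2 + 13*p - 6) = (p - 2)/(p^2 - 2*p + 1)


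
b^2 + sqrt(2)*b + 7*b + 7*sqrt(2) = (b + 7)*(b + sqrt(2))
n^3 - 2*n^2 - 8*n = n*(n - 4)*(n + 2)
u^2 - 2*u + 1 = (u - 1)^2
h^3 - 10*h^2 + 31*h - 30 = (h - 5)*(h - 3)*(h - 2)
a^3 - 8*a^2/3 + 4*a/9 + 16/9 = (a - 2)*(a - 4/3)*(a + 2/3)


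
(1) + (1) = 2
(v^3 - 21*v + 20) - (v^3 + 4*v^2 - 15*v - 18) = -4*v^2 - 6*v + 38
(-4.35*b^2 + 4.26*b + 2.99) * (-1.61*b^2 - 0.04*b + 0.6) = 7.0035*b^4 - 6.6846*b^3 - 7.5943*b^2 + 2.4364*b + 1.794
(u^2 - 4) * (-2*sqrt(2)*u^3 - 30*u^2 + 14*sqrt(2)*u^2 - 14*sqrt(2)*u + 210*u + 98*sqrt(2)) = -2*sqrt(2)*u^5 - 30*u^4 + 14*sqrt(2)*u^4 - 6*sqrt(2)*u^3 + 210*u^3 + 42*sqrt(2)*u^2 + 120*u^2 - 840*u + 56*sqrt(2)*u - 392*sqrt(2)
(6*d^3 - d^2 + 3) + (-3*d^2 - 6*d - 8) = 6*d^3 - 4*d^2 - 6*d - 5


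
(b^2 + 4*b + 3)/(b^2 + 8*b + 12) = (b^2 + 4*b + 3)/(b^2 + 8*b + 12)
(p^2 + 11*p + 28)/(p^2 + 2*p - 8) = (p + 7)/(p - 2)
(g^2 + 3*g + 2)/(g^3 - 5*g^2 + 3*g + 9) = (g + 2)/(g^2 - 6*g + 9)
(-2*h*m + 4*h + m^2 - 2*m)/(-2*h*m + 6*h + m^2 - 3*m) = (m - 2)/(m - 3)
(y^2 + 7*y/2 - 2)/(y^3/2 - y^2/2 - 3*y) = (-2*y^2 - 7*y + 4)/(y*(-y^2 + y + 6))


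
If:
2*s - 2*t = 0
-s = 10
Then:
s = -10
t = -10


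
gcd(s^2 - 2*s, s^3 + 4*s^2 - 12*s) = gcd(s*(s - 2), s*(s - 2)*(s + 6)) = s^2 - 2*s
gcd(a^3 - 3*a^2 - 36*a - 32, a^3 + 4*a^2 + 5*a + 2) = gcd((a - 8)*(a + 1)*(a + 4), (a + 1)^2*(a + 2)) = a + 1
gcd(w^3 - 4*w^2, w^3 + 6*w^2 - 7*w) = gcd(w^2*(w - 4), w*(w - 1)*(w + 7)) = w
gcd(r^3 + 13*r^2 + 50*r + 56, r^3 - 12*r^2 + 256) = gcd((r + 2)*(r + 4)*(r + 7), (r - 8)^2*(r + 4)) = r + 4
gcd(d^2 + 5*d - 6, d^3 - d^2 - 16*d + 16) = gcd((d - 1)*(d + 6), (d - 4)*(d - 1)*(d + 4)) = d - 1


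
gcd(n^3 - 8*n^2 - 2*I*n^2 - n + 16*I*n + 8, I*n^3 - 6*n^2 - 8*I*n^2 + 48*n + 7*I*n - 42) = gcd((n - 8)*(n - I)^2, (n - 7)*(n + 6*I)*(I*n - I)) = 1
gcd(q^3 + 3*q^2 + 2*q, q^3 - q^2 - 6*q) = q^2 + 2*q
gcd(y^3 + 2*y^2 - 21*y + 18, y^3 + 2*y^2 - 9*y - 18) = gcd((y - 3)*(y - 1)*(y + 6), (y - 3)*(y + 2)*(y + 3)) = y - 3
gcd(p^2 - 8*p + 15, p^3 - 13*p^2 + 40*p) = p - 5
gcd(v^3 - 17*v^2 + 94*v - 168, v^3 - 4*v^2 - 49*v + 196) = v^2 - 11*v + 28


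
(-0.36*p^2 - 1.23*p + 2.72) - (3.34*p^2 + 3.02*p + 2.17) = -3.7*p^2 - 4.25*p + 0.55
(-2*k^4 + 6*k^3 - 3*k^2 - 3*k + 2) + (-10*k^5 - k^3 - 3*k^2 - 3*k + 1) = -10*k^5 - 2*k^4 + 5*k^3 - 6*k^2 - 6*k + 3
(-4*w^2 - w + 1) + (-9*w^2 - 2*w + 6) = -13*w^2 - 3*w + 7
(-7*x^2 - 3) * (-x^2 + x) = 7*x^4 - 7*x^3 + 3*x^2 - 3*x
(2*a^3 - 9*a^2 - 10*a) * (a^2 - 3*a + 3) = 2*a^5 - 15*a^4 + 23*a^3 + 3*a^2 - 30*a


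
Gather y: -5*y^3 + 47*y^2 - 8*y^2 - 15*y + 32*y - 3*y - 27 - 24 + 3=-5*y^3 + 39*y^2 + 14*y - 48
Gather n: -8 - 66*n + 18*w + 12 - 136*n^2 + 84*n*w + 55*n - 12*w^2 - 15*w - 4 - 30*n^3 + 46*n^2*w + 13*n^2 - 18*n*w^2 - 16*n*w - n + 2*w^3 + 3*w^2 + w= -30*n^3 + n^2*(46*w - 123) + n*(-18*w^2 + 68*w - 12) + 2*w^3 - 9*w^2 + 4*w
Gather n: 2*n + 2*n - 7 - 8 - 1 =4*n - 16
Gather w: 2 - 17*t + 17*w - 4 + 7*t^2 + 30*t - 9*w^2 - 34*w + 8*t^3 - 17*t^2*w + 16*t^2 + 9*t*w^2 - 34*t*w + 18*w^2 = 8*t^3 + 23*t^2 + 13*t + w^2*(9*t + 9) + w*(-17*t^2 - 34*t - 17) - 2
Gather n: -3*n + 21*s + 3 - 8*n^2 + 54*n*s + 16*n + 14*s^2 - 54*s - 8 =-8*n^2 + n*(54*s + 13) + 14*s^2 - 33*s - 5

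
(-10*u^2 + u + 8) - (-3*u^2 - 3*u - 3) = -7*u^2 + 4*u + 11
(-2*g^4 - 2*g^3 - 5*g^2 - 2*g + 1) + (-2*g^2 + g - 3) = -2*g^4 - 2*g^3 - 7*g^2 - g - 2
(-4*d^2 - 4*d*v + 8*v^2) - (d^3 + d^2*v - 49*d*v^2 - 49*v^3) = -d^3 - d^2*v - 4*d^2 + 49*d*v^2 - 4*d*v + 49*v^3 + 8*v^2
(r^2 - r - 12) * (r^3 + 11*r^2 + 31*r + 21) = r^5 + 10*r^4 + 8*r^3 - 142*r^2 - 393*r - 252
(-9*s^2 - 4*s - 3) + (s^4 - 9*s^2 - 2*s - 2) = s^4 - 18*s^2 - 6*s - 5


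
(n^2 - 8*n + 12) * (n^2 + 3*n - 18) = n^4 - 5*n^3 - 30*n^2 + 180*n - 216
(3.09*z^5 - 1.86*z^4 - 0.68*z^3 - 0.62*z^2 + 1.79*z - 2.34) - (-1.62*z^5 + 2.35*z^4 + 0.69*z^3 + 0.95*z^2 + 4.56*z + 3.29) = 4.71*z^5 - 4.21*z^4 - 1.37*z^3 - 1.57*z^2 - 2.77*z - 5.63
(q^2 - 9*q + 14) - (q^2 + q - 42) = 56 - 10*q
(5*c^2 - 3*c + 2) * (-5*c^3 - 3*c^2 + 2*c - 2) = -25*c^5 + 9*c^3 - 22*c^2 + 10*c - 4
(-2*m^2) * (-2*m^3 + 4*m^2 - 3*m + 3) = 4*m^5 - 8*m^4 + 6*m^3 - 6*m^2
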